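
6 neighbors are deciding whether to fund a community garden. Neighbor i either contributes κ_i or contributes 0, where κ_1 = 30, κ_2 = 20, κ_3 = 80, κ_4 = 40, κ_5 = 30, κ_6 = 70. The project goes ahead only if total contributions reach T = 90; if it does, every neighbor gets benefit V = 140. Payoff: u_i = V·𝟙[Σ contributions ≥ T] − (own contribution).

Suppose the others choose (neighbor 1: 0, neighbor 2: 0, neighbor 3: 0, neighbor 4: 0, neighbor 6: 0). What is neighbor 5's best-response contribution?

Others' total = 0. Even contributing 30 gives 30 < 90: no benefit either way.
Best response: 0.

0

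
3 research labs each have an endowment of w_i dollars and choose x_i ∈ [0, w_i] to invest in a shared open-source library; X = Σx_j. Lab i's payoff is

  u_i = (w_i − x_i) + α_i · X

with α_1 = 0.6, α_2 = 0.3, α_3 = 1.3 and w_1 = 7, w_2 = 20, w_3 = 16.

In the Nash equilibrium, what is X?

16

∂u_i/∂x_i = α_i − 1, so lab i contributes w_i if α_i > 1, else 0.
α_i > 1 for i ∈ {3}; NE contributions (0, 0, 16), X = 16.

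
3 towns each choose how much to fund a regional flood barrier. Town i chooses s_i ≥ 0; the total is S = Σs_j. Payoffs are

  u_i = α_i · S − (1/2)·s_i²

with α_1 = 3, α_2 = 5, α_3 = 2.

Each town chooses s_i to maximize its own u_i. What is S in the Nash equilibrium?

10

Town i's FOC: ∂u_i/∂s_i = α_i − s_i = 0, so s_i* = α_i.
NE contributions = (3, 5, 2); S = 10.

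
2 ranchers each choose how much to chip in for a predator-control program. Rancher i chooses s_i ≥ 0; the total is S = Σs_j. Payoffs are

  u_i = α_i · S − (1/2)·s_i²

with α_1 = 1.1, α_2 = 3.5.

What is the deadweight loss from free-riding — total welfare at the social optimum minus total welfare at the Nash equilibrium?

Rancher i's FOC: ∂u_i/∂s_i = α_i − s_i = 0, so s_i* = α_i.
NE contributions = (1.1, 3.5); S = 4.6.
W^NE = (Σα)·S − ½Σα_i² = 4.6² − ½·13.46 = 14.43.
Planner sets s_i = Σα_j = 4.6 for every i, so S^SO = 2·4.6 = 9.2.
W^SO = (Σα)·S^SO − ½·2·(Σα)² = (2/2)·4.6² = 21.16.
Deadweight loss = W^SO − W^NE = 6.73.

6.73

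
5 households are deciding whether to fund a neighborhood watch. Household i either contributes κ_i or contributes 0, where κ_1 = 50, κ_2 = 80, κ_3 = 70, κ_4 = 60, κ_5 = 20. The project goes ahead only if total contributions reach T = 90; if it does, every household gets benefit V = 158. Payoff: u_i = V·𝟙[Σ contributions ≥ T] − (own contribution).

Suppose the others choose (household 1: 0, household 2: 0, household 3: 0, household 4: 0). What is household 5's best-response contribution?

Others' total = 0. Even contributing 20 gives 20 < 90: no benefit either way.
Best response: 0.

0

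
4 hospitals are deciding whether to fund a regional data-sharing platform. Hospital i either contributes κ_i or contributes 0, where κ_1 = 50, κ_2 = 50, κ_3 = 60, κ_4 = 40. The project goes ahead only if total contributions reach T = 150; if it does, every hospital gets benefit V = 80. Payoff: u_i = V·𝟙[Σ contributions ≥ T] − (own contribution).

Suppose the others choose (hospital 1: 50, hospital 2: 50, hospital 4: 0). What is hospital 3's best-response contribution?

Others' total = 100. Contributing 60 brings total to 160 ≥ 150: gain V − κ_3 = 20.
Best response: 60.

60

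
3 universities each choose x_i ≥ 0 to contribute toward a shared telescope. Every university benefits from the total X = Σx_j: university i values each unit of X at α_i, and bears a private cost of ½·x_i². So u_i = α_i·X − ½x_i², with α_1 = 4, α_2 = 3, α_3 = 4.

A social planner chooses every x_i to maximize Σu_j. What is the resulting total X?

Planner FOC: ∂(Σu_j)/∂x_i = (Σα_j) − x_i = 0, so x_i^SO = Σα_j = 11 for every i; X^SO = 33.

33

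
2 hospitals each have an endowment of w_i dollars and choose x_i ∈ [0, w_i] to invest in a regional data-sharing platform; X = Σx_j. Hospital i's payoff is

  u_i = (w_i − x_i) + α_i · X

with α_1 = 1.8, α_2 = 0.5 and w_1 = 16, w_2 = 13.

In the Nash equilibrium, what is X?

∂u_i/∂x_i = α_i − 1, so hospital i contributes w_i if α_i > 1, else 0.
α_i > 1 for i ∈ {1}; NE contributions (16, 0), X = 16.

16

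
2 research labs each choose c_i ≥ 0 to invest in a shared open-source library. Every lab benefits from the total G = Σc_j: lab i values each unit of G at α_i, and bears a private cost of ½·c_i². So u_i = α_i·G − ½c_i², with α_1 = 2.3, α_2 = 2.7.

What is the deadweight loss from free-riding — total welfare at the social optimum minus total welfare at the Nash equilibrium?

6.29

Lab i's FOC: ∂u_i/∂c_i = α_i − c_i = 0, so c_i* = α_i.
NE contributions = (2.3, 2.7); G = 5.
W^NE = (Σα)·G − ½Σα_i² = 5² − ½·12.58 = 18.71.
Planner sets c_i = Σα_j = 5 for every i, so G^SO = 2·5 = 10.
W^SO = (Σα)·G^SO − ½·2·(Σα)² = (2/2)·5² = 25.
Deadweight loss = W^SO − W^NE = 6.29.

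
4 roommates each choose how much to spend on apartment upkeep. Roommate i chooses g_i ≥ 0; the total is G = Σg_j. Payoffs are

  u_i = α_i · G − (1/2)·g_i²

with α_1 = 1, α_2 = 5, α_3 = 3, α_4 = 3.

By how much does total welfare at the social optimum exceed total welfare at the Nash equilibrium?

166

Roommate i's FOC: ∂u_i/∂g_i = α_i − g_i = 0, so g_i* = α_i.
NE contributions = (1, 5, 3, 3); G = 12.
W^NE = (Σα)·G − ½Σα_i² = 12² − ½·44 = 122.
Planner sets g_i = Σα_j = 12 for every i, so G^SO = 4·12 = 48.
W^SO = (Σα)·G^SO − ½·4·(Σα)² = (4/2)·12² = 288.
Deadweight loss = W^SO − W^NE = 166.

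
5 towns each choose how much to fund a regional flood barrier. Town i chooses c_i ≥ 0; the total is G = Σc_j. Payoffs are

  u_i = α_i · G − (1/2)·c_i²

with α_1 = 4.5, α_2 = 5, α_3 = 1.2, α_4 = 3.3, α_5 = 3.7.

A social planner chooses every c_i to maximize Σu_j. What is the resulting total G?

Planner FOC: ∂(Σu_j)/∂c_i = (Σα_j) − c_i = 0, so c_i^SO = Σα_j = 17.7 for every i; G^SO = 88.5.

88.5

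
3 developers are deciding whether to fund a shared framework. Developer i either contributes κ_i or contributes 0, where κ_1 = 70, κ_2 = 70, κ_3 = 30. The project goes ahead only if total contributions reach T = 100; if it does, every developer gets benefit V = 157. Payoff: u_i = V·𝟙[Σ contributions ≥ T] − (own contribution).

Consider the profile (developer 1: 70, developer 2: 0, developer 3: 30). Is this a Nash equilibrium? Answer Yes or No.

Yes

Total = 100 ≥ 100: provided.
Developer 1 (pledges 70, payoff 87): dropping to 0 → total 30, payoff 0. No gain.
Developer 2 (pledges 0, payoff 157): pledging 70 → total 170, payoff 87. No gain.
Developer 3 (pledges 30, payoff 127): dropping to 0 → total 70, payoff 0. No gain.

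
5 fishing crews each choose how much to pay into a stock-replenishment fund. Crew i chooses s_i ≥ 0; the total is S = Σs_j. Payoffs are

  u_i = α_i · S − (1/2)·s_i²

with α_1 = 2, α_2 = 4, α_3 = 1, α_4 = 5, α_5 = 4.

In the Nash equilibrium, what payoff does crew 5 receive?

56

Crew i's FOC: ∂u_i/∂s_i = α_i − s_i = 0, so s_i* = α_i.
NE contributions = (2, 4, 1, 5, 4); S = 16.
u_5 = α_5·S − ½·(s_5)² = 4·16 − ½·4² = 56.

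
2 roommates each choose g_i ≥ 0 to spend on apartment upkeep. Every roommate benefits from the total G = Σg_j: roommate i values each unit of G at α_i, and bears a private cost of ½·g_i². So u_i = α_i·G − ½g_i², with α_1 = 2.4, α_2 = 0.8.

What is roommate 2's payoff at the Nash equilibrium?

2.24

Roommate i's FOC: ∂u_i/∂g_i = α_i − g_i = 0, so g_i* = α_i.
NE contributions = (2.4, 0.8); G = 3.2.
u_2 = α_2·G − ½·(g_2)² = 0.8·3.2 − ½·0.8² = 2.24.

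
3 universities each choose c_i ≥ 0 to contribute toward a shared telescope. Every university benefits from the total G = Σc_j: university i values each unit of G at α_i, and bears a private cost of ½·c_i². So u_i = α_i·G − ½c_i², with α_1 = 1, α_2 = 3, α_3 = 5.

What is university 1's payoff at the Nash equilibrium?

8.5

University i's FOC: ∂u_i/∂c_i = α_i − c_i = 0, so c_i* = α_i.
NE contributions = (1, 3, 5); G = 9.
u_1 = α_1·G − ½·(c_1)² = 1·9 − ½·1² = 8.5.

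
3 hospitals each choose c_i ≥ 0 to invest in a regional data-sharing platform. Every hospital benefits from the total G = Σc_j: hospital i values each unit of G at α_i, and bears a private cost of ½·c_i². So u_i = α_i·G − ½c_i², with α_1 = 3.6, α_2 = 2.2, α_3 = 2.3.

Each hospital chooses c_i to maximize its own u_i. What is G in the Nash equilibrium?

8.1

Hospital i's FOC: ∂u_i/∂c_i = α_i − c_i = 0, so c_i* = α_i.
NE contributions = (3.6, 2.2, 2.3); G = 8.1.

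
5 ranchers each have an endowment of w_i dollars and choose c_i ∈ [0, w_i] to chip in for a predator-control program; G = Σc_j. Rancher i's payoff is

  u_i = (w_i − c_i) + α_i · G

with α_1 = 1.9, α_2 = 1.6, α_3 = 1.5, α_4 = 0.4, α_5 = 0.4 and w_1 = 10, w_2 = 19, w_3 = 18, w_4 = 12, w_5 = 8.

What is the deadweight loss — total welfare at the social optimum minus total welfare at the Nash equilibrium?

∂u_i/∂c_i = α_i − 1, so rancher i contributes w_i if α_i > 1, else 0.
α_i > 1 for i ∈ {1, 2, 3}; NE contributions (10, 19, 18, 0, 0), G = 47.
W^NE = Σw_i − G^NE + (Σα_i)·G^NE = 67 + 4.8·47 = 292.6.
Planner: ∂(Σu_j)/∂c_i = Σα_j − 1 = 4.8 > 0, so everyone contributes w_i; G^SO = 67, W^SO = 67 + 4.8·67 = 388.6.
Deadweight loss = 96.

96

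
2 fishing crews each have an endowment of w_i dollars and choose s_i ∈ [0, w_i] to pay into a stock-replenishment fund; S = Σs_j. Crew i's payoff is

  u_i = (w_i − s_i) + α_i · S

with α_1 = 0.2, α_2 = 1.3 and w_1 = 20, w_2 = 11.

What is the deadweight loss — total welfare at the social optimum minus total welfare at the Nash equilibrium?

10

∂u_i/∂s_i = α_i − 1, so crew i contributes w_i if α_i > 1, else 0.
α_i > 1 for i ∈ {2}; NE contributions (0, 11), S = 11.
W^NE = Σw_i − S^NE + (Σα_i)·S^NE = 31 + 0.5·11 = 36.5.
Planner: ∂(Σu_j)/∂s_i = Σα_j − 1 = 0.5 > 0, so everyone contributes w_i; S^SO = 31, W^SO = 31 + 0.5·31 = 46.5.
Deadweight loss = 10.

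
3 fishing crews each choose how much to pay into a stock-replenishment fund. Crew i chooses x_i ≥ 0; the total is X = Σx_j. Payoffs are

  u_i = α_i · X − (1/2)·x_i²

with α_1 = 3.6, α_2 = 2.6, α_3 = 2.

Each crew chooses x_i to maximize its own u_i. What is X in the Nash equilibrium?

Crew i's FOC: ∂u_i/∂x_i = α_i − x_i = 0, so x_i* = α_i.
NE contributions = (3.6, 2.6, 2); X = 8.2.

8.2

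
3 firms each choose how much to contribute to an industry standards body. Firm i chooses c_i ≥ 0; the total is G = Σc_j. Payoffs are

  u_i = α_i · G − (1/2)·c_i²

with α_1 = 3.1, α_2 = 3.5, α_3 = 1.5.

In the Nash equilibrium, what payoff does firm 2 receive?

22.225

Firm i's FOC: ∂u_i/∂c_i = α_i − c_i = 0, so c_i* = α_i.
NE contributions = (3.1, 3.5, 1.5); G = 8.1.
u_2 = α_2·G − ½·(c_2)² = 3.5·8.1 − ½·3.5² = 22.225.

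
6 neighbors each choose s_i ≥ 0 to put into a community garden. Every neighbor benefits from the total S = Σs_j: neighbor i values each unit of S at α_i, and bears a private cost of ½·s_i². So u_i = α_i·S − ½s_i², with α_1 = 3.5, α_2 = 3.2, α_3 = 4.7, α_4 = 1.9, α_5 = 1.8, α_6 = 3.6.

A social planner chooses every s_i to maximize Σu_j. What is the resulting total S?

Planner FOC: ∂(Σu_j)/∂s_i = (Σα_j) − s_i = 0, so s_i^SO = Σα_j = 18.7 for every i; S^SO = 112.2.

112.2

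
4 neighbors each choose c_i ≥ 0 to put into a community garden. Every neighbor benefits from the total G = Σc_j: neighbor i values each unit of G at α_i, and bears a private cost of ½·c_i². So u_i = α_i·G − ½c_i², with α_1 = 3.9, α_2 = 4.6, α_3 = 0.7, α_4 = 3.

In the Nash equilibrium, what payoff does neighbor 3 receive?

Neighbor i's FOC: ∂u_i/∂c_i = α_i − c_i = 0, so c_i* = α_i.
NE contributions = (3.9, 4.6, 0.7, 3); G = 12.2.
u_3 = α_3·G − ½·(c_3)² = 0.7·12.2 − ½·0.7² = 8.295.

8.295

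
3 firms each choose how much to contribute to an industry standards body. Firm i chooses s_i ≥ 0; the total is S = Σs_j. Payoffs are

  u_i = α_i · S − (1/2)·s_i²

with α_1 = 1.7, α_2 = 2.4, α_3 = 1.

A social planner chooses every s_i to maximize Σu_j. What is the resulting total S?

Planner FOC: ∂(Σu_j)/∂s_i = (Σα_j) − s_i = 0, so s_i^SO = Σα_j = 5.1 for every i; S^SO = 15.3.

15.3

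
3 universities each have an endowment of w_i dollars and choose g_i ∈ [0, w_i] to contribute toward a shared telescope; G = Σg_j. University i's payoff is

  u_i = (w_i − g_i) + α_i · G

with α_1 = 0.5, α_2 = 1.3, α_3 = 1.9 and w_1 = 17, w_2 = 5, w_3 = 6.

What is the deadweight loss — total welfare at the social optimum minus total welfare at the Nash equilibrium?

45.9

∂u_i/∂g_i = α_i − 1, so university i contributes w_i if α_i > 1, else 0.
α_i > 1 for i ∈ {2, 3}; NE contributions (0, 5, 6), G = 11.
W^NE = Σw_i − G^NE + (Σα_i)·G^NE = 28 + 2.7·11 = 57.7.
Planner: ∂(Σu_j)/∂g_i = Σα_j − 1 = 2.7 > 0, so everyone contributes w_i; G^SO = 28, W^SO = 28 + 2.7·28 = 103.6.
Deadweight loss = 45.9.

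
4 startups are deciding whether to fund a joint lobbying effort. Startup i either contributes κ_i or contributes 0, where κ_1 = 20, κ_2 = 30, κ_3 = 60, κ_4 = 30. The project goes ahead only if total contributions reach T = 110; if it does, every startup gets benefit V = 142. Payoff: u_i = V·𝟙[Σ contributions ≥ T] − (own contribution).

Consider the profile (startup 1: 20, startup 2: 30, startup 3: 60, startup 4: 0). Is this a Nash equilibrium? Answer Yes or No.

Yes

Total = 110 ≥ 110: provided.
Startup 1 (pledges 20, payoff 122): dropping to 0 → total 90, payoff 0. No gain.
Startup 2 (pledges 30, payoff 112): dropping to 0 → total 80, payoff 0. No gain.
Startup 3 (pledges 60, payoff 82): dropping to 0 → total 50, payoff 0. No gain.
Startup 4 (pledges 0, payoff 142): pledging 30 → total 140, payoff 112. No gain.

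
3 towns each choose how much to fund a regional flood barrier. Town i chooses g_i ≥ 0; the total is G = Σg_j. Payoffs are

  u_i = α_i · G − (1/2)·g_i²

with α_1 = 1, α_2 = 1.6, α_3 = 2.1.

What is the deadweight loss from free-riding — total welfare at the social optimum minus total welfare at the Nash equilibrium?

15.03

Town i's FOC: ∂u_i/∂g_i = α_i − g_i = 0, so g_i* = α_i.
NE contributions = (1, 1.6, 2.1); G = 4.7.
W^NE = (Σα)·G − ½Σα_i² = 4.7² − ½·7.97 = 18.105.
Planner sets g_i = Σα_j = 4.7 for every i, so G^SO = 3·4.7 = 14.1.
W^SO = (Σα)·G^SO − ½·3·(Σα)² = (3/2)·4.7² = 33.135.
Deadweight loss = W^SO − W^NE = 15.03.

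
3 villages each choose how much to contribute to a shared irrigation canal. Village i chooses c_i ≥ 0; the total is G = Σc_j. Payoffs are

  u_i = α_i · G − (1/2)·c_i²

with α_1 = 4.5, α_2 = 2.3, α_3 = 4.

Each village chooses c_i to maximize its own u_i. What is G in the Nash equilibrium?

Village i's FOC: ∂u_i/∂c_i = α_i − c_i = 0, so c_i* = α_i.
NE contributions = (4.5, 2.3, 4); G = 10.8.

10.8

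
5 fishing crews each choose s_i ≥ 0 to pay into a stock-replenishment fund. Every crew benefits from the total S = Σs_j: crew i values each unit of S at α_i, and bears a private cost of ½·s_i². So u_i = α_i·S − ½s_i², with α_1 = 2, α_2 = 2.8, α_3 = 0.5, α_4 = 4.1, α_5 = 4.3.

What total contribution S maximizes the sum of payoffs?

Planner FOC: ∂(Σu_j)/∂s_i = (Σα_j) − s_i = 0, so s_i^SO = Σα_j = 13.7 for every i; S^SO = 68.5.

68.5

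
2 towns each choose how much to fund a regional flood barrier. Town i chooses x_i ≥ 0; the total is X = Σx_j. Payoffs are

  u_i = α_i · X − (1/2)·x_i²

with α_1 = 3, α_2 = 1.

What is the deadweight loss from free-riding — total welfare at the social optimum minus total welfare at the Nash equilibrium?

Town i's FOC: ∂u_i/∂x_i = α_i − x_i = 0, so x_i* = α_i.
NE contributions = (3, 1); X = 4.
W^NE = (Σα)·X − ½Σα_i² = 4² − ½·10 = 11.
Planner sets x_i = Σα_j = 4 for every i, so X^SO = 2·4 = 8.
W^SO = (Σα)·X^SO − ½·2·(Σα)² = (2/2)·4² = 16.
Deadweight loss = W^SO − W^NE = 5.

5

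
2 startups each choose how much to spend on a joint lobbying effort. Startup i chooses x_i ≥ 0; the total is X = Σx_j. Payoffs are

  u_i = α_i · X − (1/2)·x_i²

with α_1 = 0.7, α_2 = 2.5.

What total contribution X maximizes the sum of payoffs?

6.4

Planner FOC: ∂(Σu_j)/∂x_i = (Σα_j) − x_i = 0, so x_i^SO = Σα_j = 3.2 for every i; X^SO = 6.4.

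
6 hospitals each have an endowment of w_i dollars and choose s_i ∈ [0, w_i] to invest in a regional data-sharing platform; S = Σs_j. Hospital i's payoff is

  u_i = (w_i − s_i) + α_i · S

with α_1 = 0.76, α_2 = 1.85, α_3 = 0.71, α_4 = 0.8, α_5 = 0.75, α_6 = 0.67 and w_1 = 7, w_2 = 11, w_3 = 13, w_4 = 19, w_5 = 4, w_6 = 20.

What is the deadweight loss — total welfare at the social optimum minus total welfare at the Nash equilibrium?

∂u_i/∂s_i = α_i − 1, so hospital i contributes w_i if α_i > 1, else 0.
α_i > 1 for i ∈ {2}; NE contributions (0, 11, 0, 0, 0, 0), S = 11.
W^NE = Σw_i − S^NE + (Σα_i)·S^NE = 74 + 4.54·11 = 123.94.
Planner: ∂(Σu_j)/∂s_i = Σα_j − 1 = 4.54 > 0, so everyone contributes w_i; S^SO = 74, W^SO = 74 + 4.54·74 = 409.96.
Deadweight loss = 286.02.

286.02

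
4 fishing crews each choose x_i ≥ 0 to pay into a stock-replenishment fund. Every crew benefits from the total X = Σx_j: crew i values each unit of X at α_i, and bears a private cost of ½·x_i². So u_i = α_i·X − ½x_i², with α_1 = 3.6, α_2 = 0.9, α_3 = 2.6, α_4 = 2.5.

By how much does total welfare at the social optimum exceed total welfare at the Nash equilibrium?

Crew i's FOC: ∂u_i/∂x_i = α_i − x_i = 0, so x_i* = α_i.
NE contributions = (3.6, 0.9, 2.6, 2.5); X = 9.6.
W^NE = (Σα)·X − ½Σα_i² = 9.6² − ½·26.78 = 78.77.
Planner sets x_i = Σα_j = 9.6 for every i, so X^SO = 4·9.6 = 38.4.
W^SO = (Σα)·X^SO − ½·4·(Σα)² = (4/2)·9.6² = 184.32.
Deadweight loss = W^SO − W^NE = 105.55.

105.55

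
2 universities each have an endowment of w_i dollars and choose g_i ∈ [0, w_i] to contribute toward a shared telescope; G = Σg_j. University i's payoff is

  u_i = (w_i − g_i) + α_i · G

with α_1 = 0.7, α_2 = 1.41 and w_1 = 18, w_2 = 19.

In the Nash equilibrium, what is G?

19

∂u_i/∂g_i = α_i − 1, so university i contributes w_i if α_i > 1, else 0.
α_i > 1 for i ∈ {2}; NE contributions (0, 19), G = 19.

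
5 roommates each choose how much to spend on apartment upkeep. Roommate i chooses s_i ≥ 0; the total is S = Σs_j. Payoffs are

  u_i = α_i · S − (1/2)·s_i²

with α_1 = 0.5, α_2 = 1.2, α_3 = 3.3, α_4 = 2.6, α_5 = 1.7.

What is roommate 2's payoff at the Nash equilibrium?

Roommate i's FOC: ∂u_i/∂s_i = α_i − s_i = 0, so s_i* = α_i.
NE contributions = (0.5, 1.2, 3.3, 2.6, 1.7); S = 9.3.
u_2 = α_2·S − ½·(s_2)² = 1.2·9.3 − ½·1.2² = 10.44.

10.44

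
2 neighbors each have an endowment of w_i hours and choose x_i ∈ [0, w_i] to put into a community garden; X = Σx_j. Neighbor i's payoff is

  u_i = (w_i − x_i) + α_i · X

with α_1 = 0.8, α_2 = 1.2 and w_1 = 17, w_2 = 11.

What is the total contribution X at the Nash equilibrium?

∂u_i/∂x_i = α_i − 1, so neighbor i contributes w_i if α_i > 1, else 0.
α_i > 1 for i ∈ {2}; NE contributions (0, 11), X = 11.

11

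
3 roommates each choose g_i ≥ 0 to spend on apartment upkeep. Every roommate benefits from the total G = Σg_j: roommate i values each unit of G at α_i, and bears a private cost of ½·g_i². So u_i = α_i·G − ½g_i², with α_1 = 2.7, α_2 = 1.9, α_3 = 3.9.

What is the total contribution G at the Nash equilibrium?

8.5

Roommate i's FOC: ∂u_i/∂g_i = α_i − g_i = 0, so g_i* = α_i.
NE contributions = (2.7, 1.9, 3.9); G = 8.5.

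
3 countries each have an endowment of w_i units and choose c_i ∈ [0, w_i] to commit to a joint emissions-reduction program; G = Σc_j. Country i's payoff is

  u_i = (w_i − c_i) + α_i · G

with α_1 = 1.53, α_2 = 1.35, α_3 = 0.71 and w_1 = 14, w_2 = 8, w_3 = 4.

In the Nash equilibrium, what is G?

∂u_i/∂c_i = α_i − 1, so country i contributes w_i if α_i > 1, else 0.
α_i > 1 for i ∈ {1, 2}; NE contributions (14, 8, 0), G = 22.

22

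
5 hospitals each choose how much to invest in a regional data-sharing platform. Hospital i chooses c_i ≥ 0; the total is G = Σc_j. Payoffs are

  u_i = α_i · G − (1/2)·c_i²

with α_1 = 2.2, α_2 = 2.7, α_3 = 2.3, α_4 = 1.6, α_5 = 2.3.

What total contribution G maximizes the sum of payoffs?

Planner FOC: ∂(Σu_j)/∂c_i = (Σα_j) − c_i = 0, so c_i^SO = Σα_j = 11.1 for every i; G^SO = 55.5.

55.5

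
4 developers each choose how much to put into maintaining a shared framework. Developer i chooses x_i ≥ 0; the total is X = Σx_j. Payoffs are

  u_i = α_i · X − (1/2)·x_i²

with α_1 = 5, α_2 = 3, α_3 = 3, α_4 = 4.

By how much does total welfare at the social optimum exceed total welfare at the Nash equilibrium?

Developer i's FOC: ∂u_i/∂x_i = α_i − x_i = 0, so x_i* = α_i.
NE contributions = (5, 3, 3, 4); X = 15.
W^NE = (Σα)·X − ½Σα_i² = 15² − ½·59 = 195.5.
Planner sets x_i = Σα_j = 15 for every i, so X^SO = 4·15 = 60.
W^SO = (Σα)·X^SO − ½·4·(Σα)² = (4/2)·15² = 450.
Deadweight loss = W^SO − W^NE = 254.5.

254.5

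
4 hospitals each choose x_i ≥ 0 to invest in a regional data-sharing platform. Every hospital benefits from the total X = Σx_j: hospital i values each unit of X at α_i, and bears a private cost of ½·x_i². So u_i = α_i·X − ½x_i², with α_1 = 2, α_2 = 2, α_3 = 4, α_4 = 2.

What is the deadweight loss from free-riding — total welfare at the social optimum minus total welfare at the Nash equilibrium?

114

Hospital i's FOC: ∂u_i/∂x_i = α_i − x_i = 0, so x_i* = α_i.
NE contributions = (2, 2, 4, 2); X = 10.
W^NE = (Σα)·X − ½Σα_i² = 10² − ½·28 = 86.
Planner sets x_i = Σα_j = 10 for every i, so X^SO = 4·10 = 40.
W^SO = (Σα)·X^SO − ½·4·(Σα)² = (4/2)·10² = 200.
Deadweight loss = W^SO − W^NE = 114.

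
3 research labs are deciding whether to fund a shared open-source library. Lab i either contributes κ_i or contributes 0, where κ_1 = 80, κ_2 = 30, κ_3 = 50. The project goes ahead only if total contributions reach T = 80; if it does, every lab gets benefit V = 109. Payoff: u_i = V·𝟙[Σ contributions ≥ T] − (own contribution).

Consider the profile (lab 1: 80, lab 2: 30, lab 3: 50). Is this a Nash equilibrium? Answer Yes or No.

Total = 160 ≥ 80: provided.
Lab 1 (pledges 80, payoff 29): dropping to 0 → total 80, payoff 109. Profitable deviation.

No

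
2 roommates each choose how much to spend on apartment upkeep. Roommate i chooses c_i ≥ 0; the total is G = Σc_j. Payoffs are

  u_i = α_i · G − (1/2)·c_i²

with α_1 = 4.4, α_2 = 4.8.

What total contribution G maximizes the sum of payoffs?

18.4

Planner FOC: ∂(Σu_j)/∂c_i = (Σα_j) − c_i = 0, so c_i^SO = Σα_j = 9.2 for every i; G^SO = 18.4.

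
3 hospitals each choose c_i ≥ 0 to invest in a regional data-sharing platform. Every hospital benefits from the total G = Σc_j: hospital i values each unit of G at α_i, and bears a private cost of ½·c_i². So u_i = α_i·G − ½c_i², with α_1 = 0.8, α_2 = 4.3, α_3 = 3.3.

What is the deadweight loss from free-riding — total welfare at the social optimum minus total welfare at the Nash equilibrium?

50.29

Hospital i's FOC: ∂u_i/∂c_i = α_i − c_i = 0, so c_i* = α_i.
NE contributions = (0.8, 4.3, 3.3); G = 8.4.
W^NE = (Σα)·G − ½Σα_i² = 8.4² − ½·30.02 = 55.55.
Planner sets c_i = Σα_j = 8.4 for every i, so G^SO = 3·8.4 = 25.2.
W^SO = (Σα)·G^SO − ½·3·(Σα)² = (3/2)·8.4² = 105.84.
Deadweight loss = W^SO − W^NE = 50.29.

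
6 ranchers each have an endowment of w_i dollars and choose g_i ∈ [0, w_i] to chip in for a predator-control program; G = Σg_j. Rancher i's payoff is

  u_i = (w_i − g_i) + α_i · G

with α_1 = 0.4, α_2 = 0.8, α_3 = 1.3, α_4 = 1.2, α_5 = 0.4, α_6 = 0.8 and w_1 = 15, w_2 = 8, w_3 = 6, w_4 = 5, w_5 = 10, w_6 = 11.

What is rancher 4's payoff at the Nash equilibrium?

13.2

∂u_i/∂g_i = α_i − 1, so rancher i contributes w_i if α_i > 1, else 0.
α_i > 1 for i ∈ {3, 4}; NE contributions (0, 0, 6, 5, 0, 0), G = 11.
u_4 = (5 − 5) + 1.2·11 = 13.2.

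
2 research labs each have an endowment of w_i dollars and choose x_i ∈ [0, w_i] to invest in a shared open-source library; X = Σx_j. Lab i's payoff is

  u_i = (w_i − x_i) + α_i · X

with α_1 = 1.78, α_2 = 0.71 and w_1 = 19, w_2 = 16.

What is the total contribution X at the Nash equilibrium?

∂u_i/∂x_i = α_i − 1, so lab i contributes w_i if α_i > 1, else 0.
α_i > 1 for i ∈ {1}; NE contributions (19, 0), X = 19.

19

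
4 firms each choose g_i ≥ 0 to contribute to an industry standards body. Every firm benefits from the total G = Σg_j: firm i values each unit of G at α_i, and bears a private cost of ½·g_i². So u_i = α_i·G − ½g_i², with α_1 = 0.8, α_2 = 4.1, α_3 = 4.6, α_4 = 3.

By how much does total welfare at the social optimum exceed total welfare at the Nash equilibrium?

180.055

Firm i's FOC: ∂u_i/∂g_i = α_i − g_i = 0, so g_i* = α_i.
NE contributions = (0.8, 4.1, 4.6, 3); G = 12.5.
W^NE = (Σα)·G − ½Σα_i² = 12.5² − ½·47.61 = 132.445.
Planner sets g_i = Σα_j = 12.5 for every i, so G^SO = 4·12.5 = 50.
W^SO = (Σα)·G^SO − ½·4·(Σα)² = (4/2)·12.5² = 312.5.
Deadweight loss = W^SO − W^NE = 180.055.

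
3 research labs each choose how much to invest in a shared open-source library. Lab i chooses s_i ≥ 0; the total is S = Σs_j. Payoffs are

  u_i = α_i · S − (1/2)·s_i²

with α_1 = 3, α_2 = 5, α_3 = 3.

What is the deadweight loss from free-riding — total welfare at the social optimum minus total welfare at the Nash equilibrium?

Lab i's FOC: ∂u_i/∂s_i = α_i − s_i = 0, so s_i* = α_i.
NE contributions = (3, 5, 3); S = 11.
W^NE = (Σα)·S − ½Σα_i² = 11² − ½·43 = 99.5.
Planner sets s_i = Σα_j = 11 for every i, so S^SO = 3·11 = 33.
W^SO = (Σα)·S^SO − ½·3·(Σα)² = (3/2)·11² = 181.5.
Deadweight loss = W^SO − W^NE = 82.

82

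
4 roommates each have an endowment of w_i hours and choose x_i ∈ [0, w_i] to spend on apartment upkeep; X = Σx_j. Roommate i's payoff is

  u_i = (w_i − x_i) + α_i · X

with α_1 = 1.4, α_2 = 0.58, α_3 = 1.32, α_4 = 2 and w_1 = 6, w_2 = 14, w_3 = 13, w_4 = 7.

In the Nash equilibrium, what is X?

∂u_i/∂x_i = α_i − 1, so roommate i contributes w_i if α_i > 1, else 0.
α_i > 1 for i ∈ {1, 3, 4}; NE contributions (6, 0, 13, 7), X = 26.

26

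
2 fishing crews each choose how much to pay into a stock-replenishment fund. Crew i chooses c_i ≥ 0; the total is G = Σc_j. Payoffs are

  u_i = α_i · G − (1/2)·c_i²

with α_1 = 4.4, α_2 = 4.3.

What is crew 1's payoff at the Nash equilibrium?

Crew i's FOC: ∂u_i/∂c_i = α_i − c_i = 0, so c_i* = α_i.
NE contributions = (4.4, 4.3); G = 8.7.
u_1 = α_1·G − ½·(c_1)² = 4.4·8.7 − ½·4.4² = 28.6.

28.6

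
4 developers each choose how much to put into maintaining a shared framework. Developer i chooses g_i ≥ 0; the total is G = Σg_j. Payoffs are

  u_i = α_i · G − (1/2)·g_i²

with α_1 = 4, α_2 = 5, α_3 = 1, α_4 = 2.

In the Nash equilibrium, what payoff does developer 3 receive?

Developer i's FOC: ∂u_i/∂g_i = α_i − g_i = 0, so g_i* = α_i.
NE contributions = (4, 5, 1, 2); G = 12.
u_3 = α_3·G − ½·(g_3)² = 1·12 − ½·1² = 11.5.

11.5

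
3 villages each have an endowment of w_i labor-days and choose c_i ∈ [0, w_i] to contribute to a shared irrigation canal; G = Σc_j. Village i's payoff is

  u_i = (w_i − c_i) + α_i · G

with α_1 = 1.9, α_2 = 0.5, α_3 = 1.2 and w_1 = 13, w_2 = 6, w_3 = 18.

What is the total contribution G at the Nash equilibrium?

∂u_i/∂c_i = α_i − 1, so village i contributes w_i if α_i > 1, else 0.
α_i > 1 for i ∈ {1, 3}; NE contributions (13, 0, 18), G = 31.

31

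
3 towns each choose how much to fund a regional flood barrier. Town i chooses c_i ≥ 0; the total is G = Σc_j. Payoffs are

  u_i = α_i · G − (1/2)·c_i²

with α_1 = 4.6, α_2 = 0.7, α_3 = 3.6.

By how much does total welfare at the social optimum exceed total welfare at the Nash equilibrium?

Town i's FOC: ∂u_i/∂c_i = α_i − c_i = 0, so c_i* = α_i.
NE contributions = (4.6, 0.7, 3.6); G = 8.9.
W^NE = (Σα)·G − ½Σα_i² = 8.9² − ½·34.61 = 61.905.
Planner sets c_i = Σα_j = 8.9 for every i, so G^SO = 3·8.9 = 26.7.
W^SO = (Σα)·G^SO − ½·3·(Σα)² = (3/2)·8.9² = 118.815.
Deadweight loss = W^SO − W^NE = 56.91.

56.91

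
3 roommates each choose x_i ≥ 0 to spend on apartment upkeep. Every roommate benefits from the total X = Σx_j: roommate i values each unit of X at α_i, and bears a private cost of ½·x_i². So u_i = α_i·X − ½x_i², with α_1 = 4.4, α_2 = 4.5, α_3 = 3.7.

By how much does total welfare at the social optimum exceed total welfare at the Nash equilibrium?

Roommate i's FOC: ∂u_i/∂x_i = α_i − x_i = 0, so x_i* = α_i.
NE contributions = (4.4, 4.5, 3.7); X = 12.6.
W^NE = (Σα)·X − ½Σα_i² = 12.6² − ½·53.3 = 132.11.
Planner sets x_i = Σα_j = 12.6 for every i, so X^SO = 3·12.6 = 37.8.
W^SO = (Σα)·X^SO − ½·3·(Σα)² = (3/2)·12.6² = 238.14.
Deadweight loss = W^SO − W^NE = 106.03.

106.03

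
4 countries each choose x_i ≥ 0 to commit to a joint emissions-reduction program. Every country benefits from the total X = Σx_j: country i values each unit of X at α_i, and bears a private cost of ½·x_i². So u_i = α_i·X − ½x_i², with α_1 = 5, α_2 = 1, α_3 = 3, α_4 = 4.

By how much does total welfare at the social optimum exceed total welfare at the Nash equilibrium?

Country i's FOC: ∂u_i/∂x_i = α_i − x_i = 0, so x_i* = α_i.
NE contributions = (5, 1, 3, 4); X = 13.
W^NE = (Σα)·X − ½Σα_i² = 13² − ½·51 = 143.5.
Planner sets x_i = Σα_j = 13 for every i, so X^SO = 4·13 = 52.
W^SO = (Σα)·X^SO − ½·4·(Σα)² = (4/2)·13² = 338.
Deadweight loss = W^SO − W^NE = 194.5.

194.5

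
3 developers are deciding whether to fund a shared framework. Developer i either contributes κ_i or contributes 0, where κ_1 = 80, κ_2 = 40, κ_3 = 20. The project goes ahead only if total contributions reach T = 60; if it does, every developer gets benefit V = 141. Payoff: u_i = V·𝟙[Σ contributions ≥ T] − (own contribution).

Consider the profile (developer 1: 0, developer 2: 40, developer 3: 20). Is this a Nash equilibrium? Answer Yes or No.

Yes

Total = 60 ≥ 60: provided.
Developer 1 (pledges 0, payoff 141): pledging 80 → total 140, payoff 61. No gain.
Developer 2 (pledges 40, payoff 101): dropping to 0 → total 20, payoff 0. No gain.
Developer 3 (pledges 20, payoff 121): dropping to 0 → total 40, payoff 0. No gain.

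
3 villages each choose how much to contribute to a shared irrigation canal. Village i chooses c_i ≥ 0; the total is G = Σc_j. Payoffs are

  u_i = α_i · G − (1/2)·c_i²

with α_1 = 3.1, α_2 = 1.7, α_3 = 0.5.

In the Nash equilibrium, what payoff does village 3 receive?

Village i's FOC: ∂u_i/∂c_i = α_i − c_i = 0, so c_i* = α_i.
NE contributions = (3.1, 1.7, 0.5); G = 5.3.
u_3 = α_3·G − ½·(c_3)² = 0.5·5.3 − ½·0.5² = 2.525.

2.525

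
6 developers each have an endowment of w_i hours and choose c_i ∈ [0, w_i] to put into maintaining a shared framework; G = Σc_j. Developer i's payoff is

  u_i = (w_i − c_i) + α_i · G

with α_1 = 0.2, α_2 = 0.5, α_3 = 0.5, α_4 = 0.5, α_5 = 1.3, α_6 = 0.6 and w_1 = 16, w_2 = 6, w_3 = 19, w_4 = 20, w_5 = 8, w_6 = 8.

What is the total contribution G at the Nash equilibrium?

8

∂u_i/∂c_i = α_i − 1, so developer i contributes w_i if α_i > 1, else 0.
α_i > 1 for i ∈ {5}; NE contributions (0, 0, 0, 0, 8, 0), G = 8.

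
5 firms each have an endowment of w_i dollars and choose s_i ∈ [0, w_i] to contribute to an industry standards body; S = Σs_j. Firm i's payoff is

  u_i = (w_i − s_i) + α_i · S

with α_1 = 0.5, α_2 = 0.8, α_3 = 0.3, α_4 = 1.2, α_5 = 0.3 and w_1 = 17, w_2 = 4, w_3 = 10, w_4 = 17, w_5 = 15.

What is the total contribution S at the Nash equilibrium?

17

∂u_i/∂s_i = α_i − 1, so firm i contributes w_i if α_i > 1, else 0.
α_i > 1 for i ∈ {4}; NE contributions (0, 0, 0, 17, 0), S = 17.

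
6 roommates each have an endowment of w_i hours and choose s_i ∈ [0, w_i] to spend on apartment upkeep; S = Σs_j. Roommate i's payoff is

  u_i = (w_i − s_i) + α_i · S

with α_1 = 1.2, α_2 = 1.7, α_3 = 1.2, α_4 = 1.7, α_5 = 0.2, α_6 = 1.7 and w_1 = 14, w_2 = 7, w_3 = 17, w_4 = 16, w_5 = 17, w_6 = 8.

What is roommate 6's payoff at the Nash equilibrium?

105.4

∂u_i/∂s_i = α_i − 1, so roommate i contributes w_i if α_i > 1, else 0.
α_i > 1 for i ∈ {1, 2, 3, 4, 6}; NE contributions (14, 7, 17, 16, 0, 8), S = 62.
u_6 = (8 − 8) + 1.7·62 = 105.4.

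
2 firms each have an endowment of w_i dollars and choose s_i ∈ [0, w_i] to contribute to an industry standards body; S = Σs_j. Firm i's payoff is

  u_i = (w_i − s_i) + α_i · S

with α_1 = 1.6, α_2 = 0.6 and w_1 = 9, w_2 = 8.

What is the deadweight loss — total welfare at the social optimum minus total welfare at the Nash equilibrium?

9.6

∂u_i/∂s_i = α_i − 1, so firm i contributes w_i if α_i > 1, else 0.
α_i > 1 for i ∈ {1}; NE contributions (9, 0), S = 9.
W^NE = Σw_i − S^NE + (Σα_i)·S^NE = 17 + 1.2·9 = 27.8.
Planner: ∂(Σu_j)/∂s_i = Σα_j − 1 = 1.2 > 0, so everyone contributes w_i; S^SO = 17, W^SO = 17 + 1.2·17 = 37.4.
Deadweight loss = 9.6.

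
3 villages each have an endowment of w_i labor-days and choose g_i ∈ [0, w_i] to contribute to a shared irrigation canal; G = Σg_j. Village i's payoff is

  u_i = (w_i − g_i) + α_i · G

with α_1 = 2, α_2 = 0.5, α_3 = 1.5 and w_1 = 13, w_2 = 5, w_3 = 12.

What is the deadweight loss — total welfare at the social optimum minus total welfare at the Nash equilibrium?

15

∂u_i/∂g_i = α_i − 1, so village i contributes w_i if α_i > 1, else 0.
α_i > 1 for i ∈ {1, 3}; NE contributions (13, 0, 12), G = 25.
W^NE = Σw_i − G^NE + (Σα_i)·G^NE = 30 + 3·25 = 105.
Planner: ∂(Σu_j)/∂g_i = Σα_j − 1 = 3 > 0, so everyone contributes w_i; G^SO = 30, W^SO = 30 + 3·30 = 120.
Deadweight loss = 15.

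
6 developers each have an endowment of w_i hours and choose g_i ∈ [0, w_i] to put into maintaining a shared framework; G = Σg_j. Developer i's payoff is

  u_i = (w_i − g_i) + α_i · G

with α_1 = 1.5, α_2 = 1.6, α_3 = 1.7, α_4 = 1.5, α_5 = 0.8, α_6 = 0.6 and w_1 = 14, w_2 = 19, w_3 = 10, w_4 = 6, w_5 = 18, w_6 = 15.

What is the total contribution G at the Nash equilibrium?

49

∂u_i/∂g_i = α_i − 1, so developer i contributes w_i if α_i > 1, else 0.
α_i > 1 for i ∈ {1, 2, 3, 4}; NE contributions (14, 19, 10, 6, 0, 0), G = 49.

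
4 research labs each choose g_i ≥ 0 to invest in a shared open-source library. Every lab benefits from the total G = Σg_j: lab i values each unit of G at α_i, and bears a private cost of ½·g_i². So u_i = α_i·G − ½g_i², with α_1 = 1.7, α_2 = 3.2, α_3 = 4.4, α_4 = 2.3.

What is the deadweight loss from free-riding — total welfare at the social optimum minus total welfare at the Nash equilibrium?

153.45

Lab i's FOC: ∂u_i/∂g_i = α_i − g_i = 0, so g_i* = α_i.
NE contributions = (1.7, 3.2, 4.4, 2.3); G = 11.6.
W^NE = (Σα)·G − ½Σα_i² = 11.6² − ½·37.78 = 115.67.
Planner sets g_i = Σα_j = 11.6 for every i, so G^SO = 4·11.6 = 46.4.
W^SO = (Σα)·G^SO − ½·4·(Σα)² = (4/2)·11.6² = 269.12.
Deadweight loss = W^SO − W^NE = 153.45.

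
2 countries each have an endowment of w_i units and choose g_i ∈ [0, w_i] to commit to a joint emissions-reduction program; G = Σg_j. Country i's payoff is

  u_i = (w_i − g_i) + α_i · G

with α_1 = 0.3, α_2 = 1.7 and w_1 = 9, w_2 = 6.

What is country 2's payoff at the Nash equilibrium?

10.2

∂u_i/∂g_i = α_i − 1, so country i contributes w_i if α_i > 1, else 0.
α_i > 1 for i ∈ {2}; NE contributions (0, 6), G = 6.
u_2 = (6 − 6) + 1.7·6 = 10.2.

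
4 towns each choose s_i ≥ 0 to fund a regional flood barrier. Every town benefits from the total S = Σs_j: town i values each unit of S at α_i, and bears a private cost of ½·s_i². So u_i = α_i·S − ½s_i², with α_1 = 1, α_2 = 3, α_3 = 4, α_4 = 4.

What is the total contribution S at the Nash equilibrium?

12

Town i's FOC: ∂u_i/∂s_i = α_i − s_i = 0, so s_i* = α_i.
NE contributions = (1, 3, 4, 4); S = 12.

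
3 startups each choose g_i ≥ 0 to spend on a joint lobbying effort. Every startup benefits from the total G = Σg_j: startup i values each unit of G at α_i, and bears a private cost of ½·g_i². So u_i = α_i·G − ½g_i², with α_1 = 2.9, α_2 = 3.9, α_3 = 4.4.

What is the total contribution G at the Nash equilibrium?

11.2

Startup i's FOC: ∂u_i/∂g_i = α_i − g_i = 0, so g_i* = α_i.
NE contributions = (2.9, 3.9, 4.4); G = 11.2.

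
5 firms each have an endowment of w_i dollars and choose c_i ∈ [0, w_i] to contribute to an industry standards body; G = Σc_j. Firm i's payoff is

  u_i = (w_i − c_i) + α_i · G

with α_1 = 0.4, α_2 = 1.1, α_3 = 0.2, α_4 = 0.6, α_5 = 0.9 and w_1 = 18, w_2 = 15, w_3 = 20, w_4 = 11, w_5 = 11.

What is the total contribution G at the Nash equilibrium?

15

∂u_i/∂c_i = α_i − 1, so firm i contributes w_i if α_i > 1, else 0.
α_i > 1 for i ∈ {2}; NE contributions (0, 15, 0, 0, 0), G = 15.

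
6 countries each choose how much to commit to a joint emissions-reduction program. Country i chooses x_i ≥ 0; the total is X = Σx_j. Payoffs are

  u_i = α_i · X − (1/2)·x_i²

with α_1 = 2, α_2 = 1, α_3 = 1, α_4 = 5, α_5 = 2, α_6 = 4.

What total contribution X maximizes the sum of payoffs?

Planner FOC: ∂(Σu_j)/∂x_i = (Σα_j) − x_i = 0, so x_i^SO = Σα_j = 15 for every i; X^SO = 90.

90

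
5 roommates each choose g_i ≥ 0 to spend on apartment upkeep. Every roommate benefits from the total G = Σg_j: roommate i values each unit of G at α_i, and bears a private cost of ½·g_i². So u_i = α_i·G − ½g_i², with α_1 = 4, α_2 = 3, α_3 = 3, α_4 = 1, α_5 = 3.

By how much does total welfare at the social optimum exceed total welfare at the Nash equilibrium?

316

Roommate i's FOC: ∂u_i/∂g_i = α_i − g_i = 0, so g_i* = α_i.
NE contributions = (4, 3, 3, 1, 3); G = 14.
W^NE = (Σα)·G − ½Σα_i² = 14² − ½·44 = 174.
Planner sets g_i = Σα_j = 14 for every i, so G^SO = 5·14 = 70.
W^SO = (Σα)·G^SO − ½·5·(Σα)² = (5/2)·14² = 490.
Deadweight loss = W^SO − W^NE = 316.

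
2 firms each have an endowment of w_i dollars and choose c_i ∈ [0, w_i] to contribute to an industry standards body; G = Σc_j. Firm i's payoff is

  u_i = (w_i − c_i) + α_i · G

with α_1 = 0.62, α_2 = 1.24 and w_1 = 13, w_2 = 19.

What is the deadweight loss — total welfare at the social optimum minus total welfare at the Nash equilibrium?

11.18

∂u_i/∂c_i = α_i − 1, so firm i contributes w_i if α_i > 1, else 0.
α_i > 1 for i ∈ {2}; NE contributions (0, 19), G = 19.
W^NE = Σw_i − G^NE + (Σα_i)·G^NE = 32 + 0.86·19 = 48.34.
Planner: ∂(Σu_j)/∂c_i = Σα_j − 1 = 0.86 > 0, so everyone contributes w_i; G^SO = 32, W^SO = 32 + 0.86·32 = 59.52.
Deadweight loss = 11.18.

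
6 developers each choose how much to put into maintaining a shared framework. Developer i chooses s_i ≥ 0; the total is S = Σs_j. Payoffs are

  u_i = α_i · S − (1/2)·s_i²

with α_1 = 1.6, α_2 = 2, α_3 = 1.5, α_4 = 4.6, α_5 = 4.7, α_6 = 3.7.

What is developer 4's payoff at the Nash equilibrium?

72.68

Developer i's FOC: ∂u_i/∂s_i = α_i − s_i = 0, so s_i* = α_i.
NE contributions = (1.6, 2, 1.5, 4.6, 4.7, 3.7); S = 18.1.
u_4 = α_4·S − ½·(s_4)² = 4.6·18.1 − ½·4.6² = 72.68.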